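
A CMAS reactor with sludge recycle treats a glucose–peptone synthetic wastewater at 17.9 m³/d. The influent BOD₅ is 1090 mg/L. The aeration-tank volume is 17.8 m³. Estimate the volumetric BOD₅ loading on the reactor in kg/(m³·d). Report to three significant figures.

Applied BOD₅ load per unit volume = Q·S₀/V = (17.9 × 1090/1000)/17.80 = 1.096 kg BOD₅·m⁻³·d⁻¹.

L_v ≈ 1.10 kg BOD₅/(m³·d)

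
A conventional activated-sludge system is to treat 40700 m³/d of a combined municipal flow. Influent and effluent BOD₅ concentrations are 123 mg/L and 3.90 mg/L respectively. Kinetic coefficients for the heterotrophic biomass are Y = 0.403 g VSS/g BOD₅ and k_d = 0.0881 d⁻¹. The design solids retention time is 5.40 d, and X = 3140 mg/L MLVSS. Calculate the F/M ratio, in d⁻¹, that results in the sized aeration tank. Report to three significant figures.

Rearranging the biomass balance for a CMAS with decay, V = Y·Q·ΔS·θ_c / [X·(1+k_d θ_c)] = 0.403 × 40700 × (123 − 3.90) × 5.40 / [3140 × (1 + 0.0881 × 5.40)] = 1.05×10^7 / 4634 = 2276 m³.
Food-to-microorganism ratio F/M = Q S₀ / (V X) = 40700 × 123 / (2276 × 3140) = 0.7003 d⁻¹.

F/M ≈ 0.700 d⁻¹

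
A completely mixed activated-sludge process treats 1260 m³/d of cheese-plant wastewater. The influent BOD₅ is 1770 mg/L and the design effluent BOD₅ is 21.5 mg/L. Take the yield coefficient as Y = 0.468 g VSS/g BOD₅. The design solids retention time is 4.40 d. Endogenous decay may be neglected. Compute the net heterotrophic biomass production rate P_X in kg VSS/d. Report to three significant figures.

P_X ≈ 1030 kg VSS/d

Since k_d ≈ 0, Y_obs = Y = 0.468 g VSS/g BOD₅.
Substrate removed = Q·(S₀ − S) = 1260 m³/d × (1770 − 21.5) g/m³ = 2.2×10^6 g/d = 2203 kg/d.
P_X = Y_obs · Q(S₀ − S) = 0.4680 × 2203 = 1031 kg VSS/d.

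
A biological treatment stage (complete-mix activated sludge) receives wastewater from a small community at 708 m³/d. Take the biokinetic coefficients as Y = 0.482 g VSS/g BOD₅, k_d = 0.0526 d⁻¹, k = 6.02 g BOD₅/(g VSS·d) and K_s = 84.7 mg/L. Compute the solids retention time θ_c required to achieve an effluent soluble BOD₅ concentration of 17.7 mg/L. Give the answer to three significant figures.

From 1/θ_c = Y·k·S/(K_s + S) − k_d: Y·k·S/(K_s+S) = 0.482 × 6.02 × 17.7 / (84.7 + 17.7) = 0.5016 d⁻¹.
Then 1/θ_c = μ − k_d = 0.5016 − 0.0526 = 0.4490 d⁻¹, giving θ_c = 2.227 d.

θ_c ≈ 2.23 d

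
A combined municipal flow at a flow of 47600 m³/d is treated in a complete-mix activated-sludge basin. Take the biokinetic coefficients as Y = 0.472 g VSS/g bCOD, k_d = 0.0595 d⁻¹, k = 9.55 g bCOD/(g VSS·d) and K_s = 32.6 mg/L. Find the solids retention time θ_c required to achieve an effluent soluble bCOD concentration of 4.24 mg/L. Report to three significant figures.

At the target effluent, Y k S/(K_s+S) = 0.472×9.55×4.24/36.84 = 0.5188 d⁻¹.
1/θ_c = 0.5188 − 0.0595 = 0.4593 d⁻¹, so θ_c = 2.177 d.

θ_c ≈ 2.18 d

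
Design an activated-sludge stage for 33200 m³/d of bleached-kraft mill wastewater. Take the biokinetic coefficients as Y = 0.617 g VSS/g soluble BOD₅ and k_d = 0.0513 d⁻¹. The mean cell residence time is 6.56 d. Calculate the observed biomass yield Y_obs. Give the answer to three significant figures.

Correct the yield for decay: Y_obs = Y/(1 + k_d θ_c) = 0.617 / (1 + 0.0513 × 6.56) = 0.617 / 1.337 = 0.4616.

Y_obs ≈ 0.462 g VSS/g soluble BOD₅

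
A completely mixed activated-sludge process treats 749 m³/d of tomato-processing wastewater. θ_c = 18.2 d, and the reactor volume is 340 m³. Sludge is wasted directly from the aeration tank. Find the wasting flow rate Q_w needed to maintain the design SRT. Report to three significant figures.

Wasting from the aeration tank: Q_w = V / θ_c = 340.0 / 18.2 = 18.68 m³/d.

Q_w ≈ 18.7 m³/d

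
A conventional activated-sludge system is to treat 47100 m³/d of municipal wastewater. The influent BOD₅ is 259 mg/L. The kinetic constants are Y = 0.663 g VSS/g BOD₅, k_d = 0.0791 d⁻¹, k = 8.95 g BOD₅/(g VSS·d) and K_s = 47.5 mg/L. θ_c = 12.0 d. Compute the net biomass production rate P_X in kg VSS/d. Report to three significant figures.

P_X ≈ 4130 kg VSS/d

From the Monod/SRT balance for a CMAS, S = K_s·(1+k_d θ_c)/[θ_c·(Y k − k_d) − 1] = 47.5 × (1 + 0.0791 × 12.0) / [12.0 × (0.663 × 8.95 − 0.0791) − 1] = 92.59 / 69.26 = 1.337 mg/L.
Correct the yield for decay: Y_obs = Y/(1 + k_d θ_c) = 0.663 / (1 + 0.0791 × 12.0) = 0.663 / 1.949 = 0.3401.
ΔS = 259 − 1.34 = 257.7 mg/L, so the substrate removal rate is 47100 × 257.7/1000 = 12136 kg BOD₅/d.
P_X = Y_obs · Q(S₀ − S) = 0.3401 × 12136 = 4128 kg VSS/d.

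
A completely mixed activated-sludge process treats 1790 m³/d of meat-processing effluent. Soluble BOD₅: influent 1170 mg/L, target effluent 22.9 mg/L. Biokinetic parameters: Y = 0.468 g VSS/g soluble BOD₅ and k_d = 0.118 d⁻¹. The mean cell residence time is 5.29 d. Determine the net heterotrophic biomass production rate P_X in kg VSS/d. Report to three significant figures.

Observed yield with endogenous decay: Y_obs = Y / (1 + k_d·θ_c) = 0.468 / (1 + 0.118 × 5.29) = 0.468 / 1.624 = 0.2881 g VSS/g soluble BOD₅.
Mass of soluble BOD₅ removed per day: Q(S₀ − S) = 1790 × 1147 g/m³ = 2053 kg/d.
So the net sludge growth is P_X = 0.2881 × 2053 = 591.6 kg VSS/d.

P_X ≈ 592 kg VSS/d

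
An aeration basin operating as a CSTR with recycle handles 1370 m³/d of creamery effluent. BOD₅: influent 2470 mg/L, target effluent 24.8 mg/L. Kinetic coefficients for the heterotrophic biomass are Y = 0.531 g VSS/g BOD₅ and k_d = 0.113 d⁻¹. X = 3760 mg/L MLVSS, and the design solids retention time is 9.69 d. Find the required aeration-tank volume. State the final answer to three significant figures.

From the SRT design equation V = Y Q (S₀−S) θ_c / [X (1 + k_d θ_c)] = 0.531 × 1370 × (2470 − 24.8) × 9.69 / [3760 × (1 + 0.113 × 9.69)] = 1.72×10^7 / 7877 = 2188 m³.

V ≈ 2190 m³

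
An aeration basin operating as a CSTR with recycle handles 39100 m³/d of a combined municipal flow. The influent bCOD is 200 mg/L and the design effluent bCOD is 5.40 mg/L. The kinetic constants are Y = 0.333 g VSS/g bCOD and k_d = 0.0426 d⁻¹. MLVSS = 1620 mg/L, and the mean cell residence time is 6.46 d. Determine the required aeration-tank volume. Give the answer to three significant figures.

V ≈ 7920 m³

Steady-state biomass mass balance: V·X·(1 + k_d·θ_c) = Y·Q·(S₀ − S)·θ_c, so V = 0.333 × 39100 × (200 − 5.40) × 6.46 / [1620 × (1 + 0.0426 × 6.46)] = 1.64×10^7 / 2066 = 7923 m³.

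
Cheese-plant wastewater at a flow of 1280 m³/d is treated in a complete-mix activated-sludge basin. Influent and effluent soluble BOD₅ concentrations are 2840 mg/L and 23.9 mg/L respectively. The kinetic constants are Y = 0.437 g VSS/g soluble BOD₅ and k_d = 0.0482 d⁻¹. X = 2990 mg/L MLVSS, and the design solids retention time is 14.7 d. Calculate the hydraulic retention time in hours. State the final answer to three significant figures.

Rearranging the biomass balance for a CMAS with decay, V = Y·Q·ΔS·θ_c / [X·(1+k_d θ_c)] = 0.437 × 1280 × (2840 − 23.9) × 14.7 / [2990 × (1 + 0.0482 × 14.7)] = 2.32×10^7 / 5109 = 4533 m³.
τ = V/Q = 4533/1280 = 3.541 d, or 84.99 h.

τ ≈ 85.0 h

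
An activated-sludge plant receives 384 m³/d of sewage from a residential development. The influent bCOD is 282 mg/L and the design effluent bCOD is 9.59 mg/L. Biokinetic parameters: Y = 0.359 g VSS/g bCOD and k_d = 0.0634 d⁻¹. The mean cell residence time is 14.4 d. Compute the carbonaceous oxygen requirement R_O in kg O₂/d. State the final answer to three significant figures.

Y_obs = Y / (1 + k_d θ_c) = 0.359 / (1 + 0.0634 × 14.4) = 0.359 / 1.913 = 0.1877.
Substrate removed = Q·(S₀ − S) = 384 m³/d × (282 − 9.59) g/m³ = 1.05×10^5 g/d = 104.6 kg/d.
Net sludge production P_X = 0.1877 × 104.6 = 19.63 kg VSS/d.
R_O = Q·(S₀ − S) − 1.42·P_X = 104.6 − 1.42 × 19.63 = 76.73 kg O₂/d.

R_O ≈ 76.7 kg O₂/d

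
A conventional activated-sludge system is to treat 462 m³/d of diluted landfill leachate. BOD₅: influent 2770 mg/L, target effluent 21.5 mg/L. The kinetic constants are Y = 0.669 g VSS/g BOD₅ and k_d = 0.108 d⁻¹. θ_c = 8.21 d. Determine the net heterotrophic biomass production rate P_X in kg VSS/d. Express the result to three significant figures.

The observed yield is Y_obs = Y/(1 + k_d·θ_c) = 0.669 / (1 + 0.108 × 8.21) = 0.669 / 1.887 = 0.3546 g VSS per g BOD₅ removed.
Mass of BOD₅ removed per day: Q(S₀ − S) = 462 × 2748 g/m³ = 1270 kg/d.
So the net sludge growth is P_X = 0.3546 × 1270 = 450.3 kg VSS/d.

P_X ≈ 450 kg VSS/d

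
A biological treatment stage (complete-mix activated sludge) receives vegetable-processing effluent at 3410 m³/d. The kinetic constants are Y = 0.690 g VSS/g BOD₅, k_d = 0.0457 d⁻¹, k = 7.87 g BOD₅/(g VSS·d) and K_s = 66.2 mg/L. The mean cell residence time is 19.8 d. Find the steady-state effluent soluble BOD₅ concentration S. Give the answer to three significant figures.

Effluent substrate depends only on kinetics and SRT: S = K_s(1 + k_d θ_c) / [θ_c(Yk − k_d) − 1] = 66.2 × (1 + 0.0457 × 19.8) / [19.8 × (0.690 × 7.87 − 0.0457) − 1] = 126.1 / 105.6 = 1.194 mg/L.

S ≈ 1.19 mg/L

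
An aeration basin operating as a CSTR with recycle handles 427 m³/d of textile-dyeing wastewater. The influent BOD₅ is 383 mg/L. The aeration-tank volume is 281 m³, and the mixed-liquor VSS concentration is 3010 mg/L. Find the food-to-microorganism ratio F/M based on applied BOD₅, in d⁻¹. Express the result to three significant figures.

F/M = Q·S₀ / (V·X) = 427 × 383 / (281.0 × 3010) = 0.1934 g BOD₅·(g VSS·d)⁻¹.

F/M ≈ 0.193 d⁻¹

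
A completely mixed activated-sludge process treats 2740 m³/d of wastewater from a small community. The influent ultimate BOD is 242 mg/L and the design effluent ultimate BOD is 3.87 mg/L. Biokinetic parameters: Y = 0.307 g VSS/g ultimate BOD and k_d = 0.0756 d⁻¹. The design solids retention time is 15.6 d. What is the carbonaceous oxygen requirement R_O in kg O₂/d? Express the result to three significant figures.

R_O ≈ 522 kg O₂/d

Correct the yield for decay: Y_obs = Y/(1 + k_d θ_c) = 0.307 / (1 + 0.0756 × 15.6) = 0.307 / 2.179 = 0.1409.
Q·(S₀ − S) = 2740 × (242 − 3.87) × 10⁻³ = 652.5 kg/d removed.
Net sludge production P_X = 0.1409 × 652.5 = 91.91 kg VSS/d.
R_O = Q·(S₀ − S) − 1.42·P_X = 652.5 − 1.42 × 91.91 = 522.0 kg O₂/d.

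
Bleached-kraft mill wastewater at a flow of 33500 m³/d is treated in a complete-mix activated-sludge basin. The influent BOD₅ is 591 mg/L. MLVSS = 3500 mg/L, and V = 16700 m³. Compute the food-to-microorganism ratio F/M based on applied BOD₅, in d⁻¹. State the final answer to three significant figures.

F/M ≈ 0.339 d⁻¹

F/M = applied load / biomass = Q·S₀/(V·X) = 33500 × 591 / (16700 × 3500) = 0.3387 d⁻¹.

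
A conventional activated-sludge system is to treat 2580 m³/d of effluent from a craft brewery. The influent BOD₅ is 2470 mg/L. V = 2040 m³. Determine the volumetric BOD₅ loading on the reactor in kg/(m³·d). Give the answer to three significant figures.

L_v ≈ 3.12 kg BOD₅/(m³·d)

Applied BOD₅ load per unit volume = Q·S₀/V = (2580 × 2470/1000)/2040 = 3.124 kg BOD₅·m⁻³·d⁻¹.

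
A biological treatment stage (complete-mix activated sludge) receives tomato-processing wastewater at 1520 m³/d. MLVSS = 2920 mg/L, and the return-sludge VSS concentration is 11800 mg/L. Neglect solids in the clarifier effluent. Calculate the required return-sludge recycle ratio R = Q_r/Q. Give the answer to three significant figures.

Mass balance around the secondary clarifier (neglecting effluent solids): R = X / (X_r − X) = 2920 / (11800 − 2920) = 0.3288.

R ≈ 0.329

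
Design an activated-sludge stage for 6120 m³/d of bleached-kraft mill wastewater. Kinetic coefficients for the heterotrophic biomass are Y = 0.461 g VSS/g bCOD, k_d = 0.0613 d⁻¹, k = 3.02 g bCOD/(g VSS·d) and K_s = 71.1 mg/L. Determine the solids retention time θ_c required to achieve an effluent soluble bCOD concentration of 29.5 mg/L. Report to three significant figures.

From 1/θ_c = Y·k·S/(K_s + S) − k_d: Y·k·S/(K_s+S) = 0.461 × 3.02 × 29.5 / (71.1 + 29.5) = 0.4083 d⁻¹.
θ_c = 1/(μ − k_d) = 1/(0.4083 − 0.0613) = 1/0.3470 = 2.882 d.

θ_c ≈ 2.88 d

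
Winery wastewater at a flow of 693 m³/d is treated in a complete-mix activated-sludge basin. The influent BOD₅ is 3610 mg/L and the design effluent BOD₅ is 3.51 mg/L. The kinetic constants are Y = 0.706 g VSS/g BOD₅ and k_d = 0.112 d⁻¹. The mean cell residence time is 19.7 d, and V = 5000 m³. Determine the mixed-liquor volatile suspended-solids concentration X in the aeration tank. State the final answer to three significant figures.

X ≈ 2170 mg/L

Solving the biomass balance for X: X = Y Q (S₀−S) θ_c / [V (1+k_d θ_c)] = 0.706 × 693 × (3610 − 3.51) × 19.7 / [5000 × (1 + 0.112 × 19.7)] = 2168 mg/L.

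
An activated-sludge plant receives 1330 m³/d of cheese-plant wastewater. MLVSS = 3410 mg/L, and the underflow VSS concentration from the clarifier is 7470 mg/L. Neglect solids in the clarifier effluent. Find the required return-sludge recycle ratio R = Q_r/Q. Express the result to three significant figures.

R = Q_r/Q = X/(X_r − X) = 3410 / (7470 − 3410) = 0.8399.

R ≈ 0.840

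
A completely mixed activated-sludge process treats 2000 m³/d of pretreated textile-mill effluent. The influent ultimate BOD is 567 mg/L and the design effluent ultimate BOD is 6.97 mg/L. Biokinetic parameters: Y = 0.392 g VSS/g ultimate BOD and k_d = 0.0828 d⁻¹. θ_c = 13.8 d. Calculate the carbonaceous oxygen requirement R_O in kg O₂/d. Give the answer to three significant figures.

Y_obs = Y / (1 + k_d θ_c) = 0.392 / (1 + 0.0828 × 13.8) = 0.392 / 2.143 = 0.1830.
Substrate removed = Q·(S₀ − S) = 2000 m³/d × (567 − 6.97) g/m³ = 1.12×10^6 g/d = 1120 kg/d.
Net sludge production P_X = 0.1830 × 1120 = 204.9 kg VSS/d.
Carbonaceous O₂ demand = substrate oxidised − cell-mass equivalent = 1120 − 1.42 × 204.9 = 829.1 kg O₂/d.

R_O ≈ 829 kg O₂/d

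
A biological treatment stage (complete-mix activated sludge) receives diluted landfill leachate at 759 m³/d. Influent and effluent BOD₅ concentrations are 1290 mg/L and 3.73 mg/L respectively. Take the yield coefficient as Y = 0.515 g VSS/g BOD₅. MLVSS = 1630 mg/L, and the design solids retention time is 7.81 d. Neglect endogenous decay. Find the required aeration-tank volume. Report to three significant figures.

Biomass mass balance (decay neglected): V·X = Y·Q·(S₀ − S)·θ_c, so V = 0.515 × 759 × (1290 − 3.73) × 7.81 / 1630 = 2409 m³.

V ≈ 2410 m³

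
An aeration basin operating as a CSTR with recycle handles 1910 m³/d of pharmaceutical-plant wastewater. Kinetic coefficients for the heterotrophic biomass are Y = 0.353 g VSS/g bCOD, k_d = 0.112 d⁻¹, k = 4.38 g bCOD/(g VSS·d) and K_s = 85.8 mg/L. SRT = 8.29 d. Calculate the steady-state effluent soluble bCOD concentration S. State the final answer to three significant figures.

S ≈ 15.2 mg/L

Effluent substrate depends only on kinetics and SRT: S = K_s(1 + k_d θ_c) / [θ_c(Yk − k_d) − 1] = 85.8 × (1 + 0.112 × 8.29) / [8.29 × (0.353 × 4.38 − 0.112) − 1] = 165.5 / 10.89 = 15.20 mg/L.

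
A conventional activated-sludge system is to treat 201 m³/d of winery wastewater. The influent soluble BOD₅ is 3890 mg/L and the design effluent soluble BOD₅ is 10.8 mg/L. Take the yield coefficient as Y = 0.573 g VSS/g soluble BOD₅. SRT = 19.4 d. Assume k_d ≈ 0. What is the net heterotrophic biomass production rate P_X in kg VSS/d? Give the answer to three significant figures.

P_X ≈ 447 kg VSS/d

No decay correction is needed, so Y_obs = Y = 0.573.
Mass of soluble BOD₅ removed per day: Q(S₀ − S) = 201 × 3879 g/m³ = 779.7 kg/d.
So the net sludge growth is P_X = 0.5730 × 779.7 = 446.8 kg VSS/d.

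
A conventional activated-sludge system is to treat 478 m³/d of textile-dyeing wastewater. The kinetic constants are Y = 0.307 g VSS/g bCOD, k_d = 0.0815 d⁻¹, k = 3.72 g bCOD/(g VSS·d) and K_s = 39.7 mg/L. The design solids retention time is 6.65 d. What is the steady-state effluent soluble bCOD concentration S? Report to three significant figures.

S ≈ 10.1 mg/L

From the Monod/SRT balance for a CMAS, S = K_s·(1+k_d θ_c)/[θ_c·(Y k − k_d) − 1] = 39.7 × (1 + 0.0815 × 6.65) / [6.65 × (0.307 × 3.72 − 0.0815) − 1] = 61.22 / 6.053 = 10.11 mg/L.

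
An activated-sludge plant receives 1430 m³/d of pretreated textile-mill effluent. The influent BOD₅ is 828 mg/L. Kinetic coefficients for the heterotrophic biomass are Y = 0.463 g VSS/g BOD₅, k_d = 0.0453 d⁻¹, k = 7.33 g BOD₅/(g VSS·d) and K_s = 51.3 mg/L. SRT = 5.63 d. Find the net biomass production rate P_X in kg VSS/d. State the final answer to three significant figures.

For a completely mixed reactor with recycle the Lawrence–McCarty relation gives S = K_s·(1 + k_d·θ_c) / [θ_c·(Y·k − k_d) − 1] = 51.3 × (1 + 0.0453 × 5.63) / [5.63 × (0.463 × 7.33 − 0.0453) − 1] = 64.38 / 17.85 = 3.607 mg/L.
Observed yield with endogenous decay: Y_obs = Y / (1 + k_d·θ_c) = 0.463 / (1 + 0.0453 × 5.63) = 0.463 / 1.255 = 0.3689 g VSS/g BOD₅.
Mass of BOD₅ removed per day: Q(S₀ − S) = 1430 × 824.4 g/m³ = 1179 kg/d.
So the net sludge growth is P_X = 0.3689 × 1179 = 434.9 kg VSS/d.

P_X ≈ 435 kg VSS/d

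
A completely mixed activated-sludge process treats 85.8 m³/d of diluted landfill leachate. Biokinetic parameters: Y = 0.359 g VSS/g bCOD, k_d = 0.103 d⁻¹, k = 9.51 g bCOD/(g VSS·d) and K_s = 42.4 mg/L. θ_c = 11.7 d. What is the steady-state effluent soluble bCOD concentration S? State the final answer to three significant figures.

Effluent substrate depends only on kinetics and SRT: S = K_s(1 + k_d θ_c) / [θ_c(Yk − k_d) − 1] = 42.4 × (1 + 0.103 × 11.7) / [11.7 × (0.359 × 9.51 − 0.103) − 1] = 93.50 / 37.74 = 2.477 mg/L.

S ≈ 2.48 mg/L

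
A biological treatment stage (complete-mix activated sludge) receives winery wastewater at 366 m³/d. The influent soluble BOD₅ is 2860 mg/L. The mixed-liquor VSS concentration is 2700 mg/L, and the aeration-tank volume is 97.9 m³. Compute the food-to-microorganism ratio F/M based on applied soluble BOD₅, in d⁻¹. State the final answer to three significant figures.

F/M ≈ 3.96 d⁻¹

F/M = applied load / biomass = Q·S₀/(V·X) = 366 × 2860 / (97.90 × 2700) = 3.960 d⁻¹.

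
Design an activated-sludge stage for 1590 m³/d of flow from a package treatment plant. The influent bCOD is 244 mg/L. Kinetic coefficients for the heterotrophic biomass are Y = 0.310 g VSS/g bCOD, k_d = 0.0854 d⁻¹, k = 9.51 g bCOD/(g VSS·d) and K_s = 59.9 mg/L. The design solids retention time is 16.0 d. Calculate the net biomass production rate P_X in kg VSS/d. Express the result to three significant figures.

P_X ≈ 50.2 kg VSS/d

For a completely mixed reactor with recycle the Lawrence–McCarty relation gives S = K_s·(1 + k_d·θ_c) / [θ_c·(Y·k − k_d) − 1] = 59.9 × (1 + 0.0854 × 16.0) / [16.0 × (0.310 × 9.51 − 0.0854) − 1] = 141.7 / 44.80 = 3.164 mg/L.
The observed yield is Y_obs = Y/(1 + k_d·θ_c) = 0.310 / (1 + 0.0854 × 16.0) = 0.310 / 2.366 = 0.1310 g VSS per g bCOD removed.
Q·(S₀ − S) = 1590 × (244 − 3.16) × 10⁻³ = 382.9 kg/d removed.
P_X = Y_obs · Q(S₀ − S) = 0.1310 × 382.9 = 50.16 kg VSS/d.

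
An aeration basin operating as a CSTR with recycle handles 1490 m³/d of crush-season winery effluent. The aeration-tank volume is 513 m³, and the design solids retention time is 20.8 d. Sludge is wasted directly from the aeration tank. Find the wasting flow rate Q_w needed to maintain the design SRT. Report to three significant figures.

Q_w ≈ 24.7 m³/d

Wasting from the aeration tank: Q_w = V / θ_c = 513.0 / 20.8 = 24.66 m³/d.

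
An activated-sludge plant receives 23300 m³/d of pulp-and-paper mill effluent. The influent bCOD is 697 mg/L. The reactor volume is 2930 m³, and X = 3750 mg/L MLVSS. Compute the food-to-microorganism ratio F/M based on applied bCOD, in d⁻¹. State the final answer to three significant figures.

Food-to-microorganism ratio F/M = Q S₀ / (V X) = 23300 × 697 / (2930 × 3750) = 1.478 d⁻¹.

F/M ≈ 1.48 d⁻¹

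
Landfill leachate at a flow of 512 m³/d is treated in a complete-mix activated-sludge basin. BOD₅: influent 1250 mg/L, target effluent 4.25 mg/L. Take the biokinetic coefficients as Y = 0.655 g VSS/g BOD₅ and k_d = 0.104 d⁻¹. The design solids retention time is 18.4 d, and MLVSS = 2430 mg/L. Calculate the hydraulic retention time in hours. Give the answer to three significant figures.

τ ≈ 50.9 h

Rearranging the biomass balance for a CMAS with decay, V = Y·Q·ΔS·θ_c / [X·(1+k_d θ_c)] = 0.655 × 512 × (1250 − 4.25) × 18.4 / [2430 × (1 + 0.104 × 18.4)] = 7.69×10^6 / 7080 = 1086 m³.
Hydraulic retention time τ = V/Q = 1086 / 512 = 2.121 d = 50.89 h.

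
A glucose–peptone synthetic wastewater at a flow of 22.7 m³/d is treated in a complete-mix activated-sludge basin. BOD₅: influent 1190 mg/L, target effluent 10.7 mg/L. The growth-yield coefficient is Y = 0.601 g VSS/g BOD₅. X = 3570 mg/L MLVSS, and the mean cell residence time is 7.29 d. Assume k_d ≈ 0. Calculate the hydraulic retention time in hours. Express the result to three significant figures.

Biomass mass balance (decay neglected): V·X = Y·Q·(S₀ − S)·θ_c, so V = 0.601 × 22.7 × (1190 − 10.7) × 7.29 / 3570 = 32.85 m³.
Hydraulic retention time τ = V/Q = 32.85 / 22.7 = 1.447 d = 34.74 h.

τ ≈ 34.7 h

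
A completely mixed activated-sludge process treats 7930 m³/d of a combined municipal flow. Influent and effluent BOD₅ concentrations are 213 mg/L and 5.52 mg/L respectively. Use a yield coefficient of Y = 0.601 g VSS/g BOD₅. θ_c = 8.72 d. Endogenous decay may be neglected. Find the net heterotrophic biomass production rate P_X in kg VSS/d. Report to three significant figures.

With endogenous decay neglected, the observed yield equals the true yield: Y_obs = Y = 0.601 g VSS/g BOD₅.
Mass of BOD₅ removed per day: Q(S₀ − S) = 7930 × 207.5 g/m³ = 1645 kg/d.
Net biomass production P_X = Y_obs × Q·(S₀ − S) = 0.6010 × 1645 = 988.8 kg VSS/d.

P_X ≈ 989 kg VSS/d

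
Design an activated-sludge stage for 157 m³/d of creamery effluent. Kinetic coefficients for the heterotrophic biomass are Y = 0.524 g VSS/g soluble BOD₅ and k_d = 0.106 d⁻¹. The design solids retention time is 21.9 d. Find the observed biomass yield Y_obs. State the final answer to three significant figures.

Observed yield with endogenous decay: Y_obs = Y / (1 + k_d·θ_c) = 0.524 / (1 + 0.106 × 21.9) = 0.524 / 3.321 = 0.1578 g VSS/g soluble BOD₅.

Y_obs ≈ 0.158 g VSS/g soluble BOD₅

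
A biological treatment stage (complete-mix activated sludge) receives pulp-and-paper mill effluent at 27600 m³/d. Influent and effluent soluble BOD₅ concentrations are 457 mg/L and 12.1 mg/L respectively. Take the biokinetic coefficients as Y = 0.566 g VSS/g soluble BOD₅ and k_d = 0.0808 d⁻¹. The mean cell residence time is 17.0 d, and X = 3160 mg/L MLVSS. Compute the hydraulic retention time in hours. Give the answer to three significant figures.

Rearranging the biomass balance for a CMAS with decay, V = Y·Q·ΔS·θ_c / [X·(1+k_d θ_c)] = 0.566 × 27600 × (457 − 12.1) × 17.0 / [3160 × (1 + 0.0808 × 17.0)] = 1.18×10^8 / 7501 = 15752 m³.
τ = V/Q = 15752/27600 = 0.5707 d, or 13.70 h.

τ ≈ 13.7 h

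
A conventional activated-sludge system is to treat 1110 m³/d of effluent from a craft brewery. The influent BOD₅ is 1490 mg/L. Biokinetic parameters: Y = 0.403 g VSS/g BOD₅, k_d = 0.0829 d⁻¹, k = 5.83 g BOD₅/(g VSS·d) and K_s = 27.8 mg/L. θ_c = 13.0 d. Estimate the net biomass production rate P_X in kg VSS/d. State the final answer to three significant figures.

Effluent substrate depends only on kinetics and SRT: S = K_s(1 + k_d θ_c) / [θ_c(Yk − k_d) − 1] = 27.8 × (1 + 0.0829 × 13.0) / [13.0 × (0.403 × 5.83 − 0.0829) − 1] = 57.76 / 28.47 = 2.029 mg/L.
Correct the yield for decay: Y_obs = Y/(1 + k_d θ_c) = 0.403 / (1 + 0.0829 × 13.0) = 0.403 / 2.078 = 0.1940.
Substrate removed = Q·(S₀ − S) = 1110 m³/d × (1490 − 2.03) g/m³ = 1.65×10^6 g/d = 1652 kg/d.
Biomass produced: P_X = Y_obs·Q·ΔS = 0.1940 × 1652 ≈ 320.4 kg VSS/d.

P_X ≈ 320 kg VSS/d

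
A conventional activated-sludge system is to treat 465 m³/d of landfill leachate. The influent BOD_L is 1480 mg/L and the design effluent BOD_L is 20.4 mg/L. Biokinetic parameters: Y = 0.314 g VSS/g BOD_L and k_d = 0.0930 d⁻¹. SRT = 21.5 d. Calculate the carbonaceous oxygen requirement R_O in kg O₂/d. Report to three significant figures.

R_O ≈ 578 kg O₂/d

Correct the yield for decay: Y_obs = Y/(1 + k_d θ_c) = 0.314 / (1 + 0.0930 × 21.5) = 0.314 / 3.000 = 0.1047.
Q·(S₀ − S) = 465 × (1480 − 20.4) × 10⁻³ = 678.7 kg/d removed.
Biomass synthesised: P_X = Y_obs × 678.7 = 71.05 kg VSS/d.
R_O = Q·ΔS − 1.42 P_X = 678.7 − 100.9 = 577.8 kg O₂/d.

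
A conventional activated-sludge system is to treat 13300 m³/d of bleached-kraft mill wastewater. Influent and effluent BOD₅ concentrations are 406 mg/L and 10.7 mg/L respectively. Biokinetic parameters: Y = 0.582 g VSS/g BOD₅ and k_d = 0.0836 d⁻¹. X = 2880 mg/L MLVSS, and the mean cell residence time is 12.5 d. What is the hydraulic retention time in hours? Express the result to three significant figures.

Rearranging the biomass balance for a CMAS with decay, V = Y·Q·ΔS·θ_c / [X·(1+k_d θ_c)] = 0.582 × 13300 × (406 − 10.7) × 12.5 / [2880 × (1 + 0.0836 × 12.5)] = 3.82×10^7 / 5890 = 6494 m³.
Hydraulic retention time τ = V/Q = 6494 / 13300 = 0.4883 d = 11.72 h.

τ ≈ 11.7 h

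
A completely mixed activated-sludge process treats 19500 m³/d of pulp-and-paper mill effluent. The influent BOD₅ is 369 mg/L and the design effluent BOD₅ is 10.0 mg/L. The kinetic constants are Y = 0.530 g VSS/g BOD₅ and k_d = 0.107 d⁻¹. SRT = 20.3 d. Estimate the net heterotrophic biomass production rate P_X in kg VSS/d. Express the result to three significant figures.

Correct the yield for decay: Y_obs = Y/(1 + k_d θ_c) = 0.530 / (1 + 0.107 × 20.3) = 0.530 / 3.172 = 0.1671.
ΔS = 369 − 10.0 = 359.0 mg/L, so the substrate removal rate is 19500 × 359.0/1000 = 7000 kg BOD₅/d.
P_X = Y_obs · Q(S₀ − S) = 0.1671 × 7000 = 1170 kg VSS/d.

P_X ≈ 1170 kg VSS/d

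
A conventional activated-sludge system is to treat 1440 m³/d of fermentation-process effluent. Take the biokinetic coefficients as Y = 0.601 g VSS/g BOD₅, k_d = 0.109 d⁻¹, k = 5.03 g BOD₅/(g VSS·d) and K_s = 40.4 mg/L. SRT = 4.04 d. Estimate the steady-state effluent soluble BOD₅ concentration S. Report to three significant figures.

For a completely mixed reactor with recycle the Lawrence–McCarty relation gives S = K_s·(1 + k_d·θ_c) / [θ_c·(Y·k − k_d) − 1] = 40.4 × (1 + 0.109 × 4.04) / [4.04 × (0.601 × 5.03 − 0.109) − 1] = 58.19 / 10.77 = 5.402 mg/L.

S ≈ 5.40 mg/L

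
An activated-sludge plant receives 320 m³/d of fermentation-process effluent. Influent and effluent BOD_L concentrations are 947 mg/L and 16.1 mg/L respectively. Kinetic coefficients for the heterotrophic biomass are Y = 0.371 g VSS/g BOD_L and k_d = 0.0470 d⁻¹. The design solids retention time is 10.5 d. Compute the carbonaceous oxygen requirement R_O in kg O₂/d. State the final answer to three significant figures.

The observed yield is Y_obs = Y/(1 + k_d·θ_c) = 0.371 / (1 + 0.0470 × 10.5) = 0.371 / 1.494 = 0.2484 g VSS per g BOD_L removed.
Mass of BOD_L removed per day: Q(S₀ − S) = 320 × 930.9 g/m³ = 297.9 kg/d.
Net sludge production P_X = 0.2484 × 297.9 = 74.00 kg VSS/d.
Carbonaceous O₂ demand = substrate oxidised − cell-mass equivalent = 297.9 − 1.42 × 74.00 = 192.8 kg O₂/d.

R_O ≈ 193 kg O₂/d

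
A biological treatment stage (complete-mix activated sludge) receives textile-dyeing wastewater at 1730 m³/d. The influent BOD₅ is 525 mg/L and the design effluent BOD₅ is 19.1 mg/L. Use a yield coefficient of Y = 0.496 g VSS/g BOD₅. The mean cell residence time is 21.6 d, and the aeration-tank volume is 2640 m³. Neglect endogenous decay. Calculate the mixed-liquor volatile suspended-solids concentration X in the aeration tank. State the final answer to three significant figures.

X = Y·Q·ΔS·θ_c / V = 0.496 × 1730 × (525 − 19.1) × 21.6 / 2640 = 3552 mg/L.

X ≈ 3550 mg/L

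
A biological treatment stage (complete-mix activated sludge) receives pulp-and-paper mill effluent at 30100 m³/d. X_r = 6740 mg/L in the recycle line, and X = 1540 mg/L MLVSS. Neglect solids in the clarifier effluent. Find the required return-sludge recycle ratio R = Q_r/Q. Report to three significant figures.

Solids balance on the clarifier gives (1+R)X = R·X_r, so R = X/(X_r − X) = 1540 / (6740 − 1540) = 0.2962.

R ≈ 0.296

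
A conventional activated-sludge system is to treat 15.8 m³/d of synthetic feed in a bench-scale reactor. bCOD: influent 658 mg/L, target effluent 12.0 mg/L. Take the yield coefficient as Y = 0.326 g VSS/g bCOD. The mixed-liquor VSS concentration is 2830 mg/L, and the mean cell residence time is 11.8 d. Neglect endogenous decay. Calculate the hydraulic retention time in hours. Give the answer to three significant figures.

τ ≈ 21.1 h

V·X = Y·Q·ΔS·θ_c gives V = 0.326 × 15.8 × (658 − 12.0) × 11.8 / 2830 = 13.87 m³.
HRT = V/Q = 13.87 m³ / 15.8 m³·d⁻¹ = 0.8781 d × 24 = 21.07 h.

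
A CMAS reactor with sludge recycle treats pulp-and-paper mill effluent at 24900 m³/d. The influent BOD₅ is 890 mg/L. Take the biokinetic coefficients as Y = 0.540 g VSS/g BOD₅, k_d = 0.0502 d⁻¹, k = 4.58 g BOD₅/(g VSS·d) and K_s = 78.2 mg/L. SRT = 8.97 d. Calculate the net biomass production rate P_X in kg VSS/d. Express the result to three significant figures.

P_X ≈ 8200 kg VSS/d

From the Monod/SRT balance for a CMAS, S = K_s·(1+k_d θ_c)/[θ_c·(Y k − k_d) − 1] = 78.2 × (1 + 0.0502 × 8.97) / [8.97 × (0.540 × 4.58 − 0.0502) − 1] = 113.4 / 20.73 = 5.470 mg/L.
Y_obs = Y / (1 + k_d θ_c) = 0.540 / (1 + 0.0502 × 8.97) = 0.540 / 1.450 = 0.3723.
ΔS = 890 − 5.47 = 884.5 mg/L, so the substrate removal rate is 24900 × 884.5/1000 = 22025 kg BOD₅/d.
P_X = Y_obs · Q(S₀ − S) = 0.3723 × 22025 = 8201 kg VSS/d.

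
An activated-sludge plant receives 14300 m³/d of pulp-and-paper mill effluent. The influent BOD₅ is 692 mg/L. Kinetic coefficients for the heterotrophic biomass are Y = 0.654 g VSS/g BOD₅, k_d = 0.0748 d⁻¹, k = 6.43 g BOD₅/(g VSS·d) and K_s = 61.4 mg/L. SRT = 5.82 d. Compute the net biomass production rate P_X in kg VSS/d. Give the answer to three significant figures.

Effluent substrate depends only on kinetics and SRT: S = K_s(1 + k_d θ_c) / [θ_c(Yk − k_d) − 1] = 61.4 × (1 + 0.0748 × 5.82) / [5.82 × (0.654 × 6.43 − 0.0748) − 1] = 88.13 / 23.04 = 3.825 mg/L.
The observed yield is Y_obs = Y/(1 + k_d·θ_c) = 0.654 / (1 + 0.0748 × 5.82) = 0.654 / 1.435 = 0.4556 g VSS per g BOD₅ removed.
Q·(S₀ − S) = 14300 × (692 − 3.83) × 10⁻³ = 9841 kg/d removed.
P_X = Y_obs · Q(S₀ − S) = 0.4556 × 9841 = 4484 kg VSS/d.

P_X ≈ 4480 kg VSS/d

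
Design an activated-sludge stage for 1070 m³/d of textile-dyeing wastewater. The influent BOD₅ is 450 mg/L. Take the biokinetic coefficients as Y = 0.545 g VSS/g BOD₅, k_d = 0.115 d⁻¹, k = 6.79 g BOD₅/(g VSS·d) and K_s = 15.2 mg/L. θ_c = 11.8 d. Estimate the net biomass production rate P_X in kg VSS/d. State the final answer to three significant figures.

For a completely mixed reactor with recycle the Lawrence–McCarty relation gives S = K_s·(1 + k_d·θ_c) / [θ_c·(Y·k − k_d) − 1] = 15.2 × (1 + 0.115 × 11.8) / [11.8 × (0.545 × 6.79 − 0.115) − 1] = 35.83 / 41.31 = 0.8673 mg/L.
Observed yield with endogenous decay: Y_obs = Y / (1 + k_d·θ_c) = 0.545 / (1 + 0.115 × 11.8) = 0.545 / 2.357 = 0.2312 g VSS/g BOD₅.
Substrate removed = Q·(S₀ − S) = 1070 m³/d × (450 − 0.867) g/m³ = 4.81×10^5 g/d = 480.6 kg/d.
Net biomass production P_X = Y_obs × Q·(S₀ − S) = 0.2312 × 480.6 = 111.1 kg VSS/d.

P_X ≈ 111 kg VSS/d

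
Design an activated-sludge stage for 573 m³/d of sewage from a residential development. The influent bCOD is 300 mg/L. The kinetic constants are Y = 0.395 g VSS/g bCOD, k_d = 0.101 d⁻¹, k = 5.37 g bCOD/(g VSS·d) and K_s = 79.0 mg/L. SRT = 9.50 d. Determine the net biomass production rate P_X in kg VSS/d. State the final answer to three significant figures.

P_X ≈ 33.7 kg VSS/d

From the Monod/SRT balance for a CMAS, S = K_s·(1+k_d θ_c)/[θ_c·(Y k − k_d) − 1] = 79.0 × (1 + 0.101 × 9.50) / [9.50 × (0.395 × 5.37 − 0.101) − 1] = 154.8 / 18.19 = 8.510 mg/L.
Correct the yield for decay: Y_obs = Y/(1 + k_d θ_c) = 0.395 / (1 + 0.101 × 9.50) = 0.395 / 1.960 = 0.2016.
Substrate removed = Q·(S₀ − S) = 573 m³/d × (300 − 8.51) g/m³ = 1.67×10^5 g/d = 167.0 kg/d.
So the net sludge growth is P_X = 0.2016 × 167.0 = 33.67 kg VSS/d.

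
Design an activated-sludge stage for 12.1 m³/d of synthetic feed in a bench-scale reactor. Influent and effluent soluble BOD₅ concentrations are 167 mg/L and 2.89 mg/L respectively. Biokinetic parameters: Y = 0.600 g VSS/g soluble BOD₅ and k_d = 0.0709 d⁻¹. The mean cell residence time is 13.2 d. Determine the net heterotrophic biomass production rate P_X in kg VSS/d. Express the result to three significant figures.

P_X ≈ 0.615 kg VSS/d

Y_obs = Y / (1 + k_d θ_c) = 0.600 / (1 + 0.0709 × 13.2) = 0.600 / 1.936 = 0.3099.
Q·(S₀ − S) = 12.1 × (167 − 2.89) × 10⁻³ = 1.986 kg/d removed.
Net biomass production P_X = Y_obs × Q·(S₀ − S) = 0.3099 × 1.986 = 0.6155 kg VSS/d.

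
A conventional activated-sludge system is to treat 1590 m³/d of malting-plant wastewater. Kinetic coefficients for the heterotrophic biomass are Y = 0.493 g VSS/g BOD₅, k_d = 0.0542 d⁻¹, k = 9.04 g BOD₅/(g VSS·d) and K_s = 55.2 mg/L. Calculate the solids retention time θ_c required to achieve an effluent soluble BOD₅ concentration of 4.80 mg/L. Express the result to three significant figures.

θ_c ≈ 3.31 d

From 1/θ_c = Y·k·S/(K_s + S) − k_d: Y·k·S/(K_s+S) = 0.493 × 9.04 × 4.80 / (55.2 + 4.80) = 0.3565 d⁻¹.
1/θ_c = 0.3565 − 0.0542 = 0.3023 d⁻¹, so θ_c = 3.308 d.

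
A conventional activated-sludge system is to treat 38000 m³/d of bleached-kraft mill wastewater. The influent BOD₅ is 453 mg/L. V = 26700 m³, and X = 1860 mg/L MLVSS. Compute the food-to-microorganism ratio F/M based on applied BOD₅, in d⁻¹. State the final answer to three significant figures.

Food-to-microorganism ratio F/M = Q S₀ / (V X) = 38000 × 453 / (26700 × 1860) = 0.3466 d⁻¹.

F/M ≈ 0.347 d⁻¹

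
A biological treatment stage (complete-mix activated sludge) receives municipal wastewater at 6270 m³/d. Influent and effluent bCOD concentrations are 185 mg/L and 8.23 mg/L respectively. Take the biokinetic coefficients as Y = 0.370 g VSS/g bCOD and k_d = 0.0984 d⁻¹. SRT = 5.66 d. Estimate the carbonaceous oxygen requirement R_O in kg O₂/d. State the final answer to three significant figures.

R_O ≈ 734 kg O₂/d

Y_obs = Y / (1 + k_d θ_c) = 0.370 / (1 + 0.0984 × 5.66) = 0.370 / 1.557 = 0.2376.
ΔS = 185 − 8.23 = 176.8 mg/L, so the substrate removal rate is 6270 × 176.8/1000 = 1108 kg bCOD/d.
Biomass synthesised: P_X = Y_obs × 1108 = 263.4 kg VSS/d.
Carbonaceous O₂ demand = substrate oxidised − cell-mass equivalent = 1108 − 1.42 × 263.4 = 734.3 kg O₂/d.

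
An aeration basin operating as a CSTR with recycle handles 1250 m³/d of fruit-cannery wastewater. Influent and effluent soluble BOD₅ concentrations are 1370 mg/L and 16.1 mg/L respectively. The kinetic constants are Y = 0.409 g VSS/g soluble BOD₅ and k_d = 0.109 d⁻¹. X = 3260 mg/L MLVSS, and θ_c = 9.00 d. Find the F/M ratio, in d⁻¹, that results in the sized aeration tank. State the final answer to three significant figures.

From the SRT design equation V = Y Q (S₀−S) θ_c / [X (1 + k_d θ_c)] = 0.409 × 1250 × (1370 − 16.1) × 9.00 / [3260 × (1 + 0.109 × 9.00)] = 6.23×10^6 / 6458 = 964.6 m³.
Food-to-microorganism ratio F/M = Q S₀ / (V X) = 1250 × 1370 / (964.6 × 3260) = 0.5446 d⁻¹.

F/M ≈ 0.545 d⁻¹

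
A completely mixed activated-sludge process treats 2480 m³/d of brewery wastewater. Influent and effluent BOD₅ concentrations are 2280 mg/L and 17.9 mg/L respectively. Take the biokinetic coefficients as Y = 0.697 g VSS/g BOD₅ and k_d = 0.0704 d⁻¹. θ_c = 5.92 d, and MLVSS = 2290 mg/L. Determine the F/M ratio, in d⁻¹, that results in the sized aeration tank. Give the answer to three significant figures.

F/M ≈ 0.346 d⁻¹

From the SRT design equation V = Y Q (S₀−S) θ_c / [X (1 + k_d θ_c)] = 0.697 × 2480 × (2280 − 17.9) × 5.92 / [2290 × (1 + 0.0704 × 5.92)] = 2.31×10^7 / 3244 = 7135 m³.
F/M = Q·S₀ / (V·X) = 2480 × 2280 / (7135 × 2290) = 0.3461 g BOD₅·(g VSS·d)⁻¹.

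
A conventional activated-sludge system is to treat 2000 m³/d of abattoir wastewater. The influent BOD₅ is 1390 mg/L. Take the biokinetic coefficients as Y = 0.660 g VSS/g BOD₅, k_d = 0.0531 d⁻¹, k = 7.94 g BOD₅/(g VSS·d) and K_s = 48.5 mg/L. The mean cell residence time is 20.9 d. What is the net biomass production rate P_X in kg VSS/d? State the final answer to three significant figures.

P_X ≈ 869 kg VSS/d

Effluent substrate depends only on kinetics and SRT: S = K_s(1 + k_d θ_c) / [θ_c(Yk − k_d) − 1] = 48.5 × (1 + 0.0531 × 20.9) / [20.9 × (0.660 × 7.94 − 0.0531) − 1] = 102.3 / 107.4 = 0.9526 mg/L.
Correct the yield for decay: Y_obs = Y/(1 + k_d θ_c) = 0.660 / (1 + 0.0531 × 20.9) = 0.660 / 2.110 = 0.3128.
Mass of BOD₅ removed per day: Q(S₀ − S) = 2000 × 1389 g/m³ = 2778 kg/d.
Biomass produced: P_X = Y_obs·Q·ΔS = 0.3128 × 2778 ≈ 869.1 kg VSS/d.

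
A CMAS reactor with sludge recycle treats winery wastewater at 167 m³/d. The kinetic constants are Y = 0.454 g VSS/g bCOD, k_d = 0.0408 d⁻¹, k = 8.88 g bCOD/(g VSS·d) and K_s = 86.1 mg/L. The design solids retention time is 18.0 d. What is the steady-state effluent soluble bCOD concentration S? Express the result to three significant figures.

Effluent substrate depends only on kinetics and SRT: S = K_s(1 + k_d θ_c) / [θ_c(Yk − k_d) − 1] = 86.1 × (1 + 0.0408 × 18.0) / [18.0 × (0.454 × 8.88 − 0.0408) − 1] = 149.3 / 70.83 = 2.108 mg/L.

S ≈ 2.11 mg/L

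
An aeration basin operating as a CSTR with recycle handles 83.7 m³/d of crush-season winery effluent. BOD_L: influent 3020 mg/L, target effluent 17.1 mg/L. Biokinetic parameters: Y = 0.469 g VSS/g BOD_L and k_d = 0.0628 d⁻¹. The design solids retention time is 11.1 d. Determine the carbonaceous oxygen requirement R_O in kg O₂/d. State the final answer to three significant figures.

R_O ≈ 153 kg O₂/d

Correct the yield for decay: Y_obs = Y/(1 + k_d θ_c) = 0.469 / (1 + 0.0628 × 11.1) = 0.469 / 1.697 = 0.2764.
Mass of BOD_L removed per day: Q(S₀ − S) = 83.7 × 3003 g/m³ = 251.3 kg/d.
Biomass synthesised: P_X = Y_obs × 251.3 = 69.46 kg VSS/d.
Carbonaceous O₂ demand = substrate oxidised − cell-mass equivalent = 251.3 − 1.42 × 69.46 = 152.7 kg O₂/d.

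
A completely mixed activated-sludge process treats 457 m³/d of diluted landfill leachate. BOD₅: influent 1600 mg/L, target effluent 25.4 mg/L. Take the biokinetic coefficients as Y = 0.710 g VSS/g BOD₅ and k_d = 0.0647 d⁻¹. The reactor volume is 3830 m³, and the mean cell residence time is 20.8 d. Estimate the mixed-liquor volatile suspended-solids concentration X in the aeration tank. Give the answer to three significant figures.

X ≈ 1180 mg/L

X = Y·Q·ΔS·θ_c / [V·(1 + k_d θ_c)] = 0.710 × 457 × (1600 − 25.4) × 20.8 / [3830 × (1 + 0.0647 × 20.8)] = 1183 mg/L.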